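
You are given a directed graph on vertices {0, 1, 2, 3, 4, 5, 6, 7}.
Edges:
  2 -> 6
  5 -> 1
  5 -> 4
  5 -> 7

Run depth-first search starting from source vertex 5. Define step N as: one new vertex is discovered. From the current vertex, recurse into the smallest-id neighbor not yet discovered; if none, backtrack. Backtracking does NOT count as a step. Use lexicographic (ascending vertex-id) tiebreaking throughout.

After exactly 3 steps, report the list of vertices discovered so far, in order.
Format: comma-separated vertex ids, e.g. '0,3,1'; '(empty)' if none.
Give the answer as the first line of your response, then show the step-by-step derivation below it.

5,1,4

step 1: discover 5; path=5; order=5
step 2: discover 1; path=5>1; order=5,1
step 3: discover 4; path=5>4; order=5,1,4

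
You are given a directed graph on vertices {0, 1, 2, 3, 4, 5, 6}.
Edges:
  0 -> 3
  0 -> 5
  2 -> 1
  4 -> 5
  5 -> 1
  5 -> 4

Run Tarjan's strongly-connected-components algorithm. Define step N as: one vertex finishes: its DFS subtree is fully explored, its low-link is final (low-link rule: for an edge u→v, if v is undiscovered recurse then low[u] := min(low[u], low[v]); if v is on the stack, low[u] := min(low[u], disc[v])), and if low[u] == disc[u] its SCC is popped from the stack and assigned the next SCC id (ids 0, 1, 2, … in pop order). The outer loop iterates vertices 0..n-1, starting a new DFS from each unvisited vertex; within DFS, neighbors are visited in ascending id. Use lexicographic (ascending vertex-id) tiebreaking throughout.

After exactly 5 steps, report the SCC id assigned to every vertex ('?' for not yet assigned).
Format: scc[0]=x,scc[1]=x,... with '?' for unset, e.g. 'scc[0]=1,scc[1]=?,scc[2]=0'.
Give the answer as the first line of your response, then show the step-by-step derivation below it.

scc[0]=3,scc[1]=1,scc[2]=?,scc[3]=0,scc[4]=2,scc[5]=2,scc[6]=?

step 1: low=(low[0]=0,low[1]=?,low[2]=?,low[3]=1,low[4]=?,low[5]=?,low[6]=?); scc=(scc[0]=?,scc[1]=?,scc[2]=?,scc[3]=0,scc[4]=?,scc[5]=?,scc[6]=?)
step 2: low=(low[0]=0,low[1]=3,low[2]=?,low[3]=1,low[4]=?,low[5]=2,low[6]=?); scc=(scc[0]=?,scc[1]=1,scc[2]=?,scc[3]=0,scc[4]=?,scc[5]=?,scc[6]=?)
step 3: low=(low[0]=0,low[1]=3,low[2]=?,low[3]=1,low[4]=2,low[5]=2,low[6]=?); scc=(scc[0]=?,scc[1]=1,scc[2]=?,scc[3]=0,scc[4]=?,scc[5]=?,scc[6]=?)
step 4: low=(low[0]=0,low[1]=3,low[2]=?,low[3]=1,low[4]=2,low[5]=2,low[6]=?); scc=(scc[0]=?,scc[1]=1,scc[2]=?,scc[3]=0,scc[4]=2,scc[5]=2,scc[6]=?)
step 5: low=(low[0]=0,low[1]=3,low[2]=?,low[3]=1,low[4]=2,low[5]=2,low[6]=?); scc=(scc[0]=3,scc[1]=1,scc[2]=?,scc[3]=0,scc[4]=2,scc[5]=2,scc[6]=?)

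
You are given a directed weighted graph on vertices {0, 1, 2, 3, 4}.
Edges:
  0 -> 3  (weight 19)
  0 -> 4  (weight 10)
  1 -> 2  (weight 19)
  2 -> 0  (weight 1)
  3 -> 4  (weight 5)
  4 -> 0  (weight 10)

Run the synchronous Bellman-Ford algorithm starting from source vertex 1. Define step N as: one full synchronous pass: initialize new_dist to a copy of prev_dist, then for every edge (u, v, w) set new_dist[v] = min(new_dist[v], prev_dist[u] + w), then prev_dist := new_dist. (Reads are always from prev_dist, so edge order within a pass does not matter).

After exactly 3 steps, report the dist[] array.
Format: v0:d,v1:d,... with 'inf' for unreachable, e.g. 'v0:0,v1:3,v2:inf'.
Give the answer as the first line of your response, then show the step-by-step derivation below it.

v0:20,v1:0,v2:19,v3:39,v4:30

step 1: dist = v0:inf,v1:0,v2:19,v3:inf,v4:inf
step 2: dist = v0:20,v1:0,v2:19,v3:inf,v4:inf
step 3: dist = v0:20,v1:0,v2:19,v3:39,v4:30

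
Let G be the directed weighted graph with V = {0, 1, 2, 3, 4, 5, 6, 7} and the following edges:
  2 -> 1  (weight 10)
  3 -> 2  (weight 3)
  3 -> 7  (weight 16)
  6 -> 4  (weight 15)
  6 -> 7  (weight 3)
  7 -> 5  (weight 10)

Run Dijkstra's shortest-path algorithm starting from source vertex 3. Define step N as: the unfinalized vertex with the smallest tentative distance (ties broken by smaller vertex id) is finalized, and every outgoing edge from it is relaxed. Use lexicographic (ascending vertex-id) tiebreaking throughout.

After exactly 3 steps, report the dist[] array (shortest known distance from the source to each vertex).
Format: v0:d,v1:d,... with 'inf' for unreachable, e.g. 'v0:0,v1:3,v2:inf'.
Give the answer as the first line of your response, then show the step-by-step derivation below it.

v0:inf,v1:13,v2:3,v3:0,v4:inf,v5:inf,v6:inf,v7:16

step 1: dist = v0:inf,v1:inf,v2:3,v3:0,v4:inf,v5:inf,v6:inf,v7:16
step 2: dist = v0:inf,v1:13,v2:3,v3:0,v4:inf,v5:inf,v6:inf,v7:16
step 3: dist = v0:inf,v1:13,v2:3,v3:0,v4:inf,v5:inf,v6:inf,v7:16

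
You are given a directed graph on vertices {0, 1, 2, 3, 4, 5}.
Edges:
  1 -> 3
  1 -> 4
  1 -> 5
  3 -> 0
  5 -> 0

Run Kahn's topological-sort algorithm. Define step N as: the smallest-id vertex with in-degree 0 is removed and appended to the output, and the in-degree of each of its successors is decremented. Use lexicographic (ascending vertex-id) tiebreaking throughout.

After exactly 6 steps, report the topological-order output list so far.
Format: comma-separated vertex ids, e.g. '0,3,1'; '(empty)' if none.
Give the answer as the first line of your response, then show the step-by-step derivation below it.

1,2,3,4,5,0

step 1: output 1; order=[1]; indeg=(2,0,0,0,0,0)
step 2: output 2; order=[1,2]; indeg=(2,0,0,0,0,0)
step 3: output 3; order=[1,2,3]; indeg=(1,0,0,0,0,0)
step 4: output 4; order=[1,2,3,4]; indeg=(1,0,0,0,0,0)
step 5: output 5; order=[1,2,3,4,5]; indeg=(0,0,0,0,0,0)
step 6: output 0; order=[1,2,3,4,5,0]; indeg=(0,0,0,0,0,0)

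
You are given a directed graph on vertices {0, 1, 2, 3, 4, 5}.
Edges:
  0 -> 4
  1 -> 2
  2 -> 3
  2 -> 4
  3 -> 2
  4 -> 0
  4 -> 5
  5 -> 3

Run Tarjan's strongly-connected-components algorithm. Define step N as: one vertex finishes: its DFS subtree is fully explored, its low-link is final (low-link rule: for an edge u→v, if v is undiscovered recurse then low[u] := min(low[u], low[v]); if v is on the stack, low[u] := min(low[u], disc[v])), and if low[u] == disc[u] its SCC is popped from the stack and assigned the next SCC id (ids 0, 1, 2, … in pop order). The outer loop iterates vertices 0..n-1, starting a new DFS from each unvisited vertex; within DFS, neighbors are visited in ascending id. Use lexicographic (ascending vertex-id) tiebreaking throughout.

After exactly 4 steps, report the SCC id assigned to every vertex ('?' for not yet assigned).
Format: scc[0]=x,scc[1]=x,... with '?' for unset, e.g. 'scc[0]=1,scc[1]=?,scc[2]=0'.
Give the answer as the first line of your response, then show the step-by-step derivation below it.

scc[0]=?,scc[1]=?,scc[2]=?,scc[3]=?,scc[4]=?,scc[5]=?

step 1: low=(low[0]=0,low[1]=?,low[2]=1,low[3]=3,low[4]=0,low[5]=2); scc=(scc[0]=?,scc[1]=?,scc[2]=?,scc[3]=?,scc[4]=?,scc[5]=?)
step 2: low=(low[0]=0,low[1]=?,low[2]=1,low[3]=1,low[4]=0,low[5]=2); scc=(scc[0]=?,scc[1]=?,scc[2]=?,scc[3]=?,scc[4]=?,scc[5]=?)
step 3: low=(low[0]=0,low[1]=?,low[2]=1,low[3]=1,low[4]=0,low[5]=1); scc=(scc[0]=?,scc[1]=?,scc[2]=?,scc[3]=?,scc[4]=?,scc[5]=?)
step 4: low=(low[0]=0,low[1]=?,low[2]=1,low[3]=1,low[4]=0,low[5]=1); scc=(scc[0]=?,scc[1]=?,scc[2]=?,scc[3]=?,scc[4]=?,scc[5]=?)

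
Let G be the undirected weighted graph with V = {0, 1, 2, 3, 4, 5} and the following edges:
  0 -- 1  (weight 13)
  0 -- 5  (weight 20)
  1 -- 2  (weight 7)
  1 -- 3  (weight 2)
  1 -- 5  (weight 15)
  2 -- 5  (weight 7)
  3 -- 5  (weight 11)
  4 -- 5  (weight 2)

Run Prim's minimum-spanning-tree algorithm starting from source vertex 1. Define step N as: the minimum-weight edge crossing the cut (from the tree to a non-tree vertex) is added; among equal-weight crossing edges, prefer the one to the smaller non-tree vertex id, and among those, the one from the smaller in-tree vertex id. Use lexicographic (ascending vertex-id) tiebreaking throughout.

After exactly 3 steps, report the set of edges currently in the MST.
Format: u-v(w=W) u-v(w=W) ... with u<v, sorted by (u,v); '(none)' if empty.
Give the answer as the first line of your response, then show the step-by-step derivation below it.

1-2(w=7) 1-3(w=2) 2-5(w=7)

step 1: add edge 1-3 (w=2); MST = {1-3(w=2)}
step 2: add edge 1-2 (w=7); MST = {1-2(w=7) 1-3(w=2)}
step 3: add edge 2-5 (w=7); MST = {1-2(w=7) 1-3(w=2) 2-5(w=7)}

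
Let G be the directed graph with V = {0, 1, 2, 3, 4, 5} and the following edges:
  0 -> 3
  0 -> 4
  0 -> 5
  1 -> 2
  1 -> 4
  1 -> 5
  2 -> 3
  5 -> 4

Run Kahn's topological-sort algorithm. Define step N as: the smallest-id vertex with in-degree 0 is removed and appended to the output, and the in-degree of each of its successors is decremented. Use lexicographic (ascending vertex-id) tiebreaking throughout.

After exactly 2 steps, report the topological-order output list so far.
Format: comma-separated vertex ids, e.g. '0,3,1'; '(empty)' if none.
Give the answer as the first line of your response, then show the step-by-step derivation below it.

0,1

step 1: output 0; order=[0]; indeg=(0,0,1,1,2,1)
step 2: output 1; order=[0,1]; indeg=(0,0,0,1,1,0)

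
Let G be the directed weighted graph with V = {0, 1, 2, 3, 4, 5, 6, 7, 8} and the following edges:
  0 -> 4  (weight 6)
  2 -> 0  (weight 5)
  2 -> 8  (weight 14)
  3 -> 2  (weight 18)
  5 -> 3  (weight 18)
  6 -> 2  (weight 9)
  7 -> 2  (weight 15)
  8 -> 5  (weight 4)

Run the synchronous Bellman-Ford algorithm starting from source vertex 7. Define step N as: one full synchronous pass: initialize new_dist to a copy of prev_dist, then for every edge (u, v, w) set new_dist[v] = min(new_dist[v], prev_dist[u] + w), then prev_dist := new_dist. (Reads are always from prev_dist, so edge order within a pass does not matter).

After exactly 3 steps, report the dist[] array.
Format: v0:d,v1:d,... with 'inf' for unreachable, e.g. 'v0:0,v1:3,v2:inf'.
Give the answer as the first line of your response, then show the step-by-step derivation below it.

v0:20,v1:inf,v2:15,v3:inf,v4:26,v5:33,v6:inf,v7:0,v8:29

step 1: dist = v0:inf,v1:inf,v2:15,v3:inf,v4:inf,v5:inf,v6:inf,v7:0,v8:inf
step 2: dist = v0:20,v1:inf,v2:15,v3:inf,v4:inf,v5:inf,v6:inf,v7:0,v8:29
step 3: dist = v0:20,v1:inf,v2:15,v3:inf,v4:26,v5:33,v6:inf,v7:0,v8:29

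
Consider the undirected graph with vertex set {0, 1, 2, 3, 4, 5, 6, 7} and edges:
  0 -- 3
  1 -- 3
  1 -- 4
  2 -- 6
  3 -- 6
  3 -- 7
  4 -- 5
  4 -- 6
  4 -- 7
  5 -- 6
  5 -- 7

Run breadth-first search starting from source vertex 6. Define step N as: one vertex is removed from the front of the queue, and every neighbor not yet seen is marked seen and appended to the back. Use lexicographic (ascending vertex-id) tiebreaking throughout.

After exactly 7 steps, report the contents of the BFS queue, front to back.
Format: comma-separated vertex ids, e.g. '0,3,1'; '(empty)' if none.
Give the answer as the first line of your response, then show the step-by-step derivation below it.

7

step 1: dequeue 6; queue=[2,3,4,5]; order=6
step 2: dequeue 2; queue=[3,4,5]; order=6,2
step 3: dequeue 3; queue=[4,5,0,1,7]; order=6,2,3
step 4: dequeue 4; queue=[5,0,1,7]; order=6,2,3,4
step 5: dequeue 5; queue=[0,1,7]; order=6,2,3,4,5
step 6: dequeue 0; queue=[1,7]; order=6,2,3,4,5,0
step 7: dequeue 1; queue=[7]; order=6,2,3,4,5,0,1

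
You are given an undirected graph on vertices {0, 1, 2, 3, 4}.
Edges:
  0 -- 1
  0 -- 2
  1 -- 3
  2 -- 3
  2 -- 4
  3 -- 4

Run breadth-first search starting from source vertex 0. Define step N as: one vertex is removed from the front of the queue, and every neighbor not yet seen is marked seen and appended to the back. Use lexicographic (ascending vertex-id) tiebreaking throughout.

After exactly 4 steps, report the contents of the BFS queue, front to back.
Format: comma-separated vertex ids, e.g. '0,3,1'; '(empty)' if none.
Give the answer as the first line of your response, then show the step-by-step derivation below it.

4

step 1: dequeue 0; queue=[1,2]; order=0
step 2: dequeue 1; queue=[2,3]; order=0,1
step 3: dequeue 2; queue=[3,4]; order=0,1,2
step 4: dequeue 3; queue=[4]; order=0,1,2,3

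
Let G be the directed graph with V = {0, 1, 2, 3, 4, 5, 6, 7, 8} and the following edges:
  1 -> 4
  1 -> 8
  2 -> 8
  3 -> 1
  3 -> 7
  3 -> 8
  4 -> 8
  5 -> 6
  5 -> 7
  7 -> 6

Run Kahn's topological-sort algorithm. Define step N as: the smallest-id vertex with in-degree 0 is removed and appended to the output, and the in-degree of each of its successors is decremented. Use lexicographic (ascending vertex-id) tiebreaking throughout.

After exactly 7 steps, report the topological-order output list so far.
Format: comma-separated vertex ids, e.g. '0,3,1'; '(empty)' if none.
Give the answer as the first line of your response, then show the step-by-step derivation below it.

0,2,3,1,4,5,7

step 1: output 0; order=[0]; indeg=(0,1,0,0,1,0,2,2,4)
step 2: output 2; order=[0,2]; indeg=(0,1,0,0,1,0,2,2,3)
step 3: output 3; order=[0,2,3]; indeg=(0,0,0,0,1,0,2,1,2)
step 4: output 1; order=[0,2,3,1]; indeg=(0,0,0,0,0,0,2,1,1)
step 5: output 4; order=[0,2,3,1,4]; indeg=(0,0,0,0,0,0,2,1,0)
step 6: output 5; order=[0,2,3,1,4,5]; indeg=(0,0,0,0,0,0,1,0,0)
step 7: output 7; order=[0,2,3,1,4,5,7]; indeg=(0,0,0,0,0,0,0,0,0)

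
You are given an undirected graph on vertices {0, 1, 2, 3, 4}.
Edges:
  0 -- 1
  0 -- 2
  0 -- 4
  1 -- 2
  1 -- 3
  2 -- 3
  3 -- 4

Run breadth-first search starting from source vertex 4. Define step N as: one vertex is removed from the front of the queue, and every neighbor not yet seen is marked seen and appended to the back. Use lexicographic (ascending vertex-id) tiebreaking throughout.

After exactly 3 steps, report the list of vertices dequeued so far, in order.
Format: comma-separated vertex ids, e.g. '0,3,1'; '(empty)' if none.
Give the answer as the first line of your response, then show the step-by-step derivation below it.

4,0,3

step 1: dequeue 4; queue=[0,3]; order=4
step 2: dequeue 0; queue=[3,1,2]; order=4,0
step 3: dequeue 3; queue=[1,2]; order=4,0,3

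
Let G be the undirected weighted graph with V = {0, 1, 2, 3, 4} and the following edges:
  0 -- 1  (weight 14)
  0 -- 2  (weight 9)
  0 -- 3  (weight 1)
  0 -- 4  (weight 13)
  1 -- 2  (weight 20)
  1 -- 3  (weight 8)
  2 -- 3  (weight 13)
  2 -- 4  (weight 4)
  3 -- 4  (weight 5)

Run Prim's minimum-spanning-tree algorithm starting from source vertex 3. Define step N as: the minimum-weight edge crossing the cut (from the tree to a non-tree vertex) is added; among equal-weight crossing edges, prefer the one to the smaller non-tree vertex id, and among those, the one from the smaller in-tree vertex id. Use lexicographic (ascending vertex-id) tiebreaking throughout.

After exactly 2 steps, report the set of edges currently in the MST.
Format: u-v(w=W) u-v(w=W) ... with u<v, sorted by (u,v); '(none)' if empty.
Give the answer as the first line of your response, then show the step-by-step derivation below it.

0-3(w=1) 3-4(w=5)

step 1: add edge 0-3 (w=1); MST = {0-3(w=1)}
step 2: add edge 3-4 (w=5); MST = {0-3(w=1) 3-4(w=5)}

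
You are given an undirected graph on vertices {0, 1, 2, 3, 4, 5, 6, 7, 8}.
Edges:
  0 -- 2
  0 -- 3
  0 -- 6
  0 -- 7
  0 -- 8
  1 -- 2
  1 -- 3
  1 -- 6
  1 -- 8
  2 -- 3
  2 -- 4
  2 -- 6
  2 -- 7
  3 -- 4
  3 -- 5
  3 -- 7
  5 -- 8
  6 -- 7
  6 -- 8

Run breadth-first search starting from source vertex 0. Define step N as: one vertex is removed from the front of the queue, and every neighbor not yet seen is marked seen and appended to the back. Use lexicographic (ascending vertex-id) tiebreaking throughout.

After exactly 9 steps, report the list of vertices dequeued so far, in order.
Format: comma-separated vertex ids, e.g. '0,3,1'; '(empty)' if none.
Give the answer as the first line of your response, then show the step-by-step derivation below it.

0,2,3,6,7,8,1,4,5

step 1: dequeue 0; queue=[2,3,6,7,8]; order=0
step 2: dequeue 2; queue=[3,6,7,8,1,4]; order=0,2
step 3: dequeue 3; queue=[6,7,8,1,4,5]; order=0,2,3
step 4: dequeue 6; queue=[7,8,1,4,5]; order=0,2,3,6
step 5: dequeue 7; queue=[8,1,4,5]; order=0,2,3,6,7
step 6: dequeue 8; queue=[1,4,5]; order=0,2,3,6,7,8
step 7: dequeue 1; queue=[4,5]; order=0,2,3,6,7,8,1
step 8: dequeue 4; queue=[5]; order=0,2,3,6,7,8,1,4
step 9: dequeue 5; queue=[(empty)]; order=0,2,3,6,7,8,1,4,5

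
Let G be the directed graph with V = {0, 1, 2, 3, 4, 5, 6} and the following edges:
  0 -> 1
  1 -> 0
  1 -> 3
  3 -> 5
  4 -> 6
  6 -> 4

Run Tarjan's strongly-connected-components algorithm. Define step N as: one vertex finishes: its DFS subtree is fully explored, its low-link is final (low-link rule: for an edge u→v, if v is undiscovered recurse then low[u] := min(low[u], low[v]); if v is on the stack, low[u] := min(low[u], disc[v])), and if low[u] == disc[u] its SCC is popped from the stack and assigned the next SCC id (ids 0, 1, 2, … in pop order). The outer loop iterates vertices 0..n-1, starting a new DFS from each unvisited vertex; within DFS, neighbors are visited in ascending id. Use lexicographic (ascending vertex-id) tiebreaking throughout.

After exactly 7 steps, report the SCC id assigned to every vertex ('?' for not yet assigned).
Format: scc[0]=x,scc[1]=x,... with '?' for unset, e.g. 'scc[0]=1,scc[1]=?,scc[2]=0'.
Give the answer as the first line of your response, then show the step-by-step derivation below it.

scc[0]=2,scc[1]=2,scc[2]=3,scc[3]=1,scc[4]=4,scc[5]=0,scc[6]=4

step 1: low=(low[0]=0,low[1]=0,low[2]=?,low[3]=2,low[4]=?,low[5]=3,low[6]=?); scc=(scc[0]=?,scc[1]=?,scc[2]=?,scc[3]=?,scc[4]=?,scc[5]=0,scc[6]=?)
step 2: low=(low[0]=0,low[1]=0,low[2]=?,low[3]=2,low[4]=?,low[5]=3,low[6]=?); scc=(scc[0]=?,scc[1]=?,scc[2]=?,scc[3]=1,scc[4]=?,scc[5]=0,scc[6]=?)
step 3: low=(low[0]=0,low[1]=0,low[2]=?,low[3]=2,low[4]=?,low[5]=3,low[6]=?); scc=(scc[0]=?,scc[1]=?,scc[2]=?,scc[3]=1,scc[4]=?,scc[5]=0,scc[6]=?)
step 4: low=(low[0]=0,low[1]=0,low[2]=?,low[3]=2,low[4]=?,low[5]=3,low[6]=?); scc=(scc[0]=2,scc[1]=2,scc[2]=?,scc[3]=1,scc[4]=?,scc[5]=0,scc[6]=?)
step 5: low=(low[0]=0,low[1]=0,low[2]=4,low[3]=2,low[4]=?,low[5]=3,low[6]=?); scc=(scc[0]=2,scc[1]=2,scc[2]=3,scc[3]=1,scc[4]=?,scc[5]=0,scc[6]=?)
step 6: low=(low[0]=0,low[1]=0,low[2]=4,low[3]=2,low[4]=5,low[5]=3,low[6]=5); scc=(scc[0]=2,scc[1]=2,scc[2]=3,scc[3]=1,scc[4]=?,scc[5]=0,scc[6]=?)
step 7: low=(low[0]=0,low[1]=0,low[2]=4,low[3]=2,low[4]=5,low[5]=3,low[6]=5); scc=(scc[0]=2,scc[1]=2,scc[2]=3,scc[3]=1,scc[4]=4,scc[5]=0,scc[6]=4)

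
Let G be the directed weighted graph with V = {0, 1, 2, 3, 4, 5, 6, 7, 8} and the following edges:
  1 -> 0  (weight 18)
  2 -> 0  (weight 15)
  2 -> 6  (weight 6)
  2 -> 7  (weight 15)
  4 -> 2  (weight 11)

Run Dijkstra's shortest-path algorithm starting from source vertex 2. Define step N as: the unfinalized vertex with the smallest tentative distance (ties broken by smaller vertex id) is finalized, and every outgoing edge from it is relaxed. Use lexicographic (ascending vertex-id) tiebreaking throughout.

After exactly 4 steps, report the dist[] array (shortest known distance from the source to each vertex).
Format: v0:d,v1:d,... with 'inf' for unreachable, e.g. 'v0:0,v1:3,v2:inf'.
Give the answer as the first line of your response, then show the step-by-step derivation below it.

v0:15,v1:inf,v2:0,v3:inf,v4:inf,v5:inf,v6:6,v7:15,v8:inf

step 1: dist = v0:15,v1:inf,v2:0,v3:inf,v4:inf,v5:inf,v6:6,v7:15,v8:inf
step 2: dist = v0:15,v1:inf,v2:0,v3:inf,v4:inf,v5:inf,v6:6,v7:15,v8:inf
step 3: dist = v0:15,v1:inf,v2:0,v3:inf,v4:inf,v5:inf,v6:6,v7:15,v8:inf
step 4: dist = v0:15,v1:inf,v2:0,v3:inf,v4:inf,v5:inf,v6:6,v7:15,v8:inf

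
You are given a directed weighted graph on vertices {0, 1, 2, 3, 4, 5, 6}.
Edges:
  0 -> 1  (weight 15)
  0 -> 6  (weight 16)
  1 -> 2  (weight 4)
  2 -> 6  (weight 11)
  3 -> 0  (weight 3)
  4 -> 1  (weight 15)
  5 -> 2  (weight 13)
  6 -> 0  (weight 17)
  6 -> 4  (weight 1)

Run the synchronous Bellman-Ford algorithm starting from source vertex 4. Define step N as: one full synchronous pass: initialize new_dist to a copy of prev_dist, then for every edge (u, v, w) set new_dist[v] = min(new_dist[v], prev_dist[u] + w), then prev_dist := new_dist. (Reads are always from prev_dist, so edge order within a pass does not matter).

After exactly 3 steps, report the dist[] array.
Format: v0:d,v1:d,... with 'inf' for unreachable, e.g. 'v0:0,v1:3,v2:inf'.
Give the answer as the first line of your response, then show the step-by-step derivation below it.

v0:inf,v1:15,v2:19,v3:inf,v4:0,v5:inf,v6:30

step 1: dist = v0:inf,v1:15,v2:inf,v3:inf,v4:0,v5:inf,v6:inf
step 2: dist = v0:inf,v1:15,v2:19,v3:inf,v4:0,v5:inf,v6:inf
step 3: dist = v0:inf,v1:15,v2:19,v3:inf,v4:0,v5:inf,v6:30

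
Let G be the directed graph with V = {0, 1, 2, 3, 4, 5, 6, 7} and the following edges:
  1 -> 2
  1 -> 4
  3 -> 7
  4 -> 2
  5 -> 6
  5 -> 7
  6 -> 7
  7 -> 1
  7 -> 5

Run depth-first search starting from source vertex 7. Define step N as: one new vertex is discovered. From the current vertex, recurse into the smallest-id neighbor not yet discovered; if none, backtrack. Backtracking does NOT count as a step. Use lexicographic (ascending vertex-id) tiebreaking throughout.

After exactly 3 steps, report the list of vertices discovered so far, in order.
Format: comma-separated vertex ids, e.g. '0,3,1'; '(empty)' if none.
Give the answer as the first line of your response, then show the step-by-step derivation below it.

7,1,2

step 1: discover 7; path=7; order=7
step 2: discover 1; path=7>1; order=7,1
step 3: discover 2; path=7>1>2; order=7,1,2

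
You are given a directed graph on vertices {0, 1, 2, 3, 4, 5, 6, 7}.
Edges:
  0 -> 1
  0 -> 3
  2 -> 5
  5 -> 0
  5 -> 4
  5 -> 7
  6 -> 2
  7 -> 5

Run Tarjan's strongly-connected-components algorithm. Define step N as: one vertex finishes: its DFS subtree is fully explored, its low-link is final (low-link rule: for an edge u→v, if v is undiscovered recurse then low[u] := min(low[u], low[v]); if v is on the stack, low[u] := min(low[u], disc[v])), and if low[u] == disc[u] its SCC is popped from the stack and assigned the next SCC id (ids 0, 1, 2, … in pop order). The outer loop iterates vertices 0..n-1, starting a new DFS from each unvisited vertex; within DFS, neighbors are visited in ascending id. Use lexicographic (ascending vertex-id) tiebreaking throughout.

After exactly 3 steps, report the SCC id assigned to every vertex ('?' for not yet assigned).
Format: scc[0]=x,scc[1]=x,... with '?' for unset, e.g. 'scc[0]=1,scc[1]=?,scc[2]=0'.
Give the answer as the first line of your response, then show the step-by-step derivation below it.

scc[0]=2,scc[1]=0,scc[2]=?,scc[3]=1,scc[4]=?,scc[5]=?,scc[6]=?,scc[7]=?

step 1: low=(low[0]=0,low[1]=1,low[2]=?,low[3]=?,low[4]=?,low[5]=?,low[6]=?,low[7]=?); scc=(scc[0]=?,scc[1]=0,scc[2]=?,scc[3]=?,scc[4]=?,scc[5]=?,scc[6]=?,scc[7]=?)
step 2: low=(low[0]=0,low[1]=1,low[2]=?,low[3]=2,low[4]=?,low[5]=?,low[6]=?,low[7]=?); scc=(scc[0]=?,scc[1]=0,scc[2]=?,scc[3]=1,scc[4]=?,scc[5]=?,scc[6]=?,scc[7]=?)
step 3: low=(low[0]=0,low[1]=1,low[2]=?,low[3]=2,low[4]=?,low[5]=?,low[6]=?,low[7]=?); scc=(scc[0]=2,scc[1]=0,scc[2]=?,scc[3]=1,scc[4]=?,scc[5]=?,scc[6]=?,scc[7]=?)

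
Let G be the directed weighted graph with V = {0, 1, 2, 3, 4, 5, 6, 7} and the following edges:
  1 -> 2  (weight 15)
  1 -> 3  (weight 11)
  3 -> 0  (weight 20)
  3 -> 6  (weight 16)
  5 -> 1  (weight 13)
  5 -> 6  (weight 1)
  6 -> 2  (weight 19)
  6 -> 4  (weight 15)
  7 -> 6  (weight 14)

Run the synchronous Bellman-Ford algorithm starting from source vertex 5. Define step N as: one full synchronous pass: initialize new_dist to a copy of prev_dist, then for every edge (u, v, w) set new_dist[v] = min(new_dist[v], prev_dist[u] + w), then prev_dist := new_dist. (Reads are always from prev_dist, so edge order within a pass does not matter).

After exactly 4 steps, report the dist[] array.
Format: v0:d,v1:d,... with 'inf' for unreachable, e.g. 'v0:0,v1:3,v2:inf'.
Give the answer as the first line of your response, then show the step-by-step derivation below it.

v0:44,v1:13,v2:20,v3:24,v4:16,v5:0,v6:1,v7:inf

step 1: dist = v0:inf,v1:13,v2:inf,v3:inf,v4:inf,v5:0,v6:1,v7:inf
step 2: dist = v0:inf,v1:13,v2:20,v3:24,v4:16,v5:0,v6:1,v7:inf
step 3: dist = v0:44,v1:13,v2:20,v3:24,v4:16,v5:0,v6:1,v7:inf
step 4: dist = v0:44,v1:13,v2:20,v3:24,v4:16,v5:0,v6:1,v7:inf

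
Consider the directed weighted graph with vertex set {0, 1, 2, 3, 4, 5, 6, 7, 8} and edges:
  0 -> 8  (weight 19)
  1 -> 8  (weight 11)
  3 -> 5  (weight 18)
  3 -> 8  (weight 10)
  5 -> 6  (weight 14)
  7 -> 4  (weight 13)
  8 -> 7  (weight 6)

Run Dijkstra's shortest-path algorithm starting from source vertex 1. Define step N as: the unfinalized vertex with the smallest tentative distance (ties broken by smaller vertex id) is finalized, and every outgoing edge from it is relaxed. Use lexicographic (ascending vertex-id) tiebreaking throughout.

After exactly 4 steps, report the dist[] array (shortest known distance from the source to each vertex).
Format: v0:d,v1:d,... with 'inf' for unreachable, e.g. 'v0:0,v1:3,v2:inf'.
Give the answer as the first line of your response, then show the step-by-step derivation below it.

v0:inf,v1:0,v2:inf,v3:inf,v4:30,v5:inf,v6:inf,v7:17,v8:11

step 1: dist = v0:inf,v1:0,v2:inf,v3:inf,v4:inf,v5:inf,v6:inf,v7:inf,v8:11
step 2: dist = v0:inf,v1:0,v2:inf,v3:inf,v4:inf,v5:inf,v6:inf,v7:17,v8:11
step 3: dist = v0:inf,v1:0,v2:inf,v3:inf,v4:30,v5:inf,v6:inf,v7:17,v8:11
step 4: dist = v0:inf,v1:0,v2:inf,v3:inf,v4:30,v5:inf,v6:inf,v7:17,v8:11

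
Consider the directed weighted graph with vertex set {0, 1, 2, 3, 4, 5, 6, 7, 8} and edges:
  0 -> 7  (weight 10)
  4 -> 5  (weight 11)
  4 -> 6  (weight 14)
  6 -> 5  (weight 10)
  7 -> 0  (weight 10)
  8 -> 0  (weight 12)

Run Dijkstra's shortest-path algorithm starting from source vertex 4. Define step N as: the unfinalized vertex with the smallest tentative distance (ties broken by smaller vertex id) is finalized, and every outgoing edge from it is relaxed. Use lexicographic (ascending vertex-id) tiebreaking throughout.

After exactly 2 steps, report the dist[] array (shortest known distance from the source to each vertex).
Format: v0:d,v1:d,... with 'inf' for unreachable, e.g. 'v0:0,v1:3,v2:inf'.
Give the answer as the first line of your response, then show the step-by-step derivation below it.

v0:inf,v1:inf,v2:inf,v3:inf,v4:0,v5:11,v6:14,v7:inf,v8:inf

step 1: dist = v0:inf,v1:inf,v2:inf,v3:inf,v4:0,v5:11,v6:14,v7:inf,v8:inf
step 2: dist = v0:inf,v1:inf,v2:inf,v3:inf,v4:0,v5:11,v6:14,v7:inf,v8:inf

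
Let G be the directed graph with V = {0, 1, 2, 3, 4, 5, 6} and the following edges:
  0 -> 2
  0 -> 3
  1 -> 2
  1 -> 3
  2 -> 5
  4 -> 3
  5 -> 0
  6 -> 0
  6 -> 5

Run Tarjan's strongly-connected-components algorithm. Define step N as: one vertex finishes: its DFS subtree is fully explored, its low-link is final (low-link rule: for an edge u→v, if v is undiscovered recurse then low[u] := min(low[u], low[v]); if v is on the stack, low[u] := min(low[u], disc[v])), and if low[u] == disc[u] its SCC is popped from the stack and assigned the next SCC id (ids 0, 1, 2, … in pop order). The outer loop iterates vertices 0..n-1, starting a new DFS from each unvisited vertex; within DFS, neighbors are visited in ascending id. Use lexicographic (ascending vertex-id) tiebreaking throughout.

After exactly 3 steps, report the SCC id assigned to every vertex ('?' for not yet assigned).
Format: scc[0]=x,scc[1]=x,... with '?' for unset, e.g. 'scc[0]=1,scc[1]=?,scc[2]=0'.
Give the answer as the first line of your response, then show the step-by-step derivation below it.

scc[0]=?,scc[1]=?,scc[2]=?,scc[3]=0,scc[4]=?,scc[5]=?,scc[6]=?

step 1: low=(low[0]=0,low[1]=?,low[2]=1,low[3]=?,low[4]=?,low[5]=0,low[6]=?); scc=(scc[0]=?,scc[1]=?,scc[2]=?,scc[3]=?,scc[4]=?,scc[5]=?,scc[6]=?)
step 2: low=(low[0]=0,low[1]=?,low[2]=0,low[3]=?,low[4]=?,low[5]=0,low[6]=?); scc=(scc[0]=?,scc[1]=?,scc[2]=?,scc[3]=?,scc[4]=?,scc[5]=?,scc[6]=?)
step 3: low=(low[0]=0,low[1]=?,low[2]=0,low[3]=3,low[4]=?,low[5]=0,low[6]=?); scc=(scc[0]=?,scc[1]=?,scc[2]=?,scc[3]=0,scc[4]=?,scc[5]=?,scc[6]=?)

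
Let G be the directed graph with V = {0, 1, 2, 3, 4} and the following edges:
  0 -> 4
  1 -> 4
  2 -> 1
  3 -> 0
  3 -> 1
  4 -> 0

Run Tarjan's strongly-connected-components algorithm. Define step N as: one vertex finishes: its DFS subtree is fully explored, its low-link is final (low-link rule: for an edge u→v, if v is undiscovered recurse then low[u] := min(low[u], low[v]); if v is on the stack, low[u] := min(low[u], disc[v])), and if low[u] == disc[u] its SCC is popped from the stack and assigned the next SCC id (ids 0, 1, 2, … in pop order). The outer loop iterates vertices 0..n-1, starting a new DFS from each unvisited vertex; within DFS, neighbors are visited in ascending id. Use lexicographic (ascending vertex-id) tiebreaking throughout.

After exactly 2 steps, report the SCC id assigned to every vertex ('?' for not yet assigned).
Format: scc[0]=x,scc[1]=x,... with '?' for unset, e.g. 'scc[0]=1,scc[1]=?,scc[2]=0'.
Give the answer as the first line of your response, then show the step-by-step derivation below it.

scc[0]=0,scc[1]=?,scc[2]=?,scc[3]=?,scc[4]=0

step 1: low=(low[0]=0,low[1]=?,low[2]=?,low[3]=?,low[4]=0); scc=(scc[0]=?,scc[1]=?,scc[2]=?,scc[3]=?,scc[4]=?)
step 2: low=(low[0]=0,low[1]=?,low[2]=?,low[3]=?,low[4]=0); scc=(scc[0]=0,scc[1]=?,scc[2]=?,scc[3]=?,scc[4]=0)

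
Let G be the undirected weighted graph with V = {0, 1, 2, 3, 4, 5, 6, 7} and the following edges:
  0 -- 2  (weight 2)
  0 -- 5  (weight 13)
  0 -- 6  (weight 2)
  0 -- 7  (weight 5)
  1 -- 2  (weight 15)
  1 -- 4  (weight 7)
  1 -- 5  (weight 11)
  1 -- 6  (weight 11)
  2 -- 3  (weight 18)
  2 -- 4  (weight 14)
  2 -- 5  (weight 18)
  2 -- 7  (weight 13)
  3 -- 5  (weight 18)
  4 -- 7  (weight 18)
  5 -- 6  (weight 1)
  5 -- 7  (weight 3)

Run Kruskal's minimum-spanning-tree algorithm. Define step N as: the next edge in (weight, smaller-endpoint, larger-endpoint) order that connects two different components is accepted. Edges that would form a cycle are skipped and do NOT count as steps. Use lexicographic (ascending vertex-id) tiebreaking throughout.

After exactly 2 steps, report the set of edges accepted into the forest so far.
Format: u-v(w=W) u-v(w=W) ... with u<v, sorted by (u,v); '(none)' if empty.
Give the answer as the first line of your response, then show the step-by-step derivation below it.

0-2(w=2) 5-6(w=1)

step 1: add edge 5-6 (w=1); MST = {5-6(w=1)}
step 2: add edge 0-2 (w=2); MST = {0-2(w=2) 5-6(w=1)}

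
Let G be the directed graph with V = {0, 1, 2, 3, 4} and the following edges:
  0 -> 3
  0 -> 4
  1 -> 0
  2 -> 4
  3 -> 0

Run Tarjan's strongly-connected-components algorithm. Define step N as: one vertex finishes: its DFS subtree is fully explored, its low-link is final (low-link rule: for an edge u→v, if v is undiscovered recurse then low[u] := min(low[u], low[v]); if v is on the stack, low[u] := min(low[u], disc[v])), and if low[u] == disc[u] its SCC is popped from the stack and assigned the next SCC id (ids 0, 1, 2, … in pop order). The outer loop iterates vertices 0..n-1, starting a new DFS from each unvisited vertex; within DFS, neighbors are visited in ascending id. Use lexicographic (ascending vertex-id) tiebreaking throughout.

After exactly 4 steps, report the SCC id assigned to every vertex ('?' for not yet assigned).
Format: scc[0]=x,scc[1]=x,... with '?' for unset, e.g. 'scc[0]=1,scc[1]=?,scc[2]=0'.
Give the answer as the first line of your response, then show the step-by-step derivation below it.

scc[0]=1,scc[1]=2,scc[2]=?,scc[3]=1,scc[4]=0

step 1: low=(low[0]=0,low[1]=?,low[2]=?,low[3]=0,low[4]=?); scc=(scc[0]=?,scc[1]=?,scc[2]=?,scc[3]=?,scc[4]=?)
step 2: low=(low[0]=0,low[1]=?,low[2]=?,low[3]=0,low[4]=2); scc=(scc[0]=?,scc[1]=?,scc[2]=?,scc[3]=?,scc[4]=0)
step 3: low=(low[0]=0,low[1]=?,low[2]=?,low[3]=0,low[4]=2); scc=(scc[0]=1,scc[1]=?,scc[2]=?,scc[3]=1,scc[4]=0)
step 4: low=(low[0]=0,low[1]=3,low[2]=?,low[3]=0,low[4]=2); scc=(scc[0]=1,scc[1]=2,scc[2]=?,scc[3]=1,scc[4]=0)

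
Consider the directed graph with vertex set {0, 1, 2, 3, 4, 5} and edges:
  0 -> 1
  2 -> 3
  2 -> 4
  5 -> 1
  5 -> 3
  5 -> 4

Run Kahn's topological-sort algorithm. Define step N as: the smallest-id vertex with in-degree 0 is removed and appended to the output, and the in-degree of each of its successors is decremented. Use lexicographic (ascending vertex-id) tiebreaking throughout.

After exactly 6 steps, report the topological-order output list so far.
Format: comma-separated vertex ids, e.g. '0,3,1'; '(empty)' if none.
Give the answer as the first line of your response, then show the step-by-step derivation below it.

0,2,5,1,3,4

step 1: output 0; order=[0]; indeg=(0,1,0,2,2,0)
step 2: output 2; order=[0,2]; indeg=(0,1,0,1,1,0)
step 3: output 5; order=[0,2,5]; indeg=(0,0,0,0,0,0)
step 4: output 1; order=[0,2,5,1]; indeg=(0,0,0,0,0,0)
step 5: output 3; order=[0,2,5,1,3]; indeg=(0,0,0,0,0,0)
step 6: output 4; order=[0,2,5,1,3,4]; indeg=(0,0,0,0,0,0)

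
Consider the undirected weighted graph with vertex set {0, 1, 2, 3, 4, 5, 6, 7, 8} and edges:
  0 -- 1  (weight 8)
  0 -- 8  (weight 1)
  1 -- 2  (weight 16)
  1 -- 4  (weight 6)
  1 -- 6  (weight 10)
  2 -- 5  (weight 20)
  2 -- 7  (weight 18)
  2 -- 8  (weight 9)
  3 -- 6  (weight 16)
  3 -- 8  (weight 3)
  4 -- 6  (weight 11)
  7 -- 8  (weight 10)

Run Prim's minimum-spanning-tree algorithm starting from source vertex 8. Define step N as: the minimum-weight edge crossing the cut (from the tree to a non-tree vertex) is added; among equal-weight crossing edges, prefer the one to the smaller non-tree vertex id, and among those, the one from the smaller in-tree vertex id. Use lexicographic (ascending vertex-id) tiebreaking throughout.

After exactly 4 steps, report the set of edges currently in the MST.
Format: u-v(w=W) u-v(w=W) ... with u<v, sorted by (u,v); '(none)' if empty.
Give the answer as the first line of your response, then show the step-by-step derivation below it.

0-1(w=8) 0-8(w=1) 1-4(w=6) 3-8(w=3)

step 1: add edge 0-8 (w=1); MST = {0-8(w=1)}
step 2: add edge 3-8 (w=3); MST = {0-8(w=1) 3-8(w=3)}
step 3: add edge 0-1 (w=8); MST = {0-1(w=8) 0-8(w=1) 3-8(w=3)}
step 4: add edge 1-4 (w=6); MST = {0-1(w=8) 0-8(w=1) 1-4(w=6) 3-8(w=3)}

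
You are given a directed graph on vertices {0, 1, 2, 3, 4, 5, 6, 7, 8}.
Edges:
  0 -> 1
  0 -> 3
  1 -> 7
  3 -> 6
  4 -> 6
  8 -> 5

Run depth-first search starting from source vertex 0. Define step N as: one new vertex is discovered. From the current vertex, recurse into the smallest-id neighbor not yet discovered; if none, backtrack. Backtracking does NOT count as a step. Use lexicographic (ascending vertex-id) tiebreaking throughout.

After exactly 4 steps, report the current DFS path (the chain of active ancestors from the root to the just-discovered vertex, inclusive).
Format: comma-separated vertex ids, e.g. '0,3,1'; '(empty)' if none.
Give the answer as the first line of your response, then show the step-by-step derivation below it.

0,3

step 1: discover 0; path=0; order=0
step 2: discover 1; path=0>1; order=0,1
step 3: discover 7; path=0>1>7; order=0,1,7
step 4: discover 3; path=0>3; order=0,1,7,3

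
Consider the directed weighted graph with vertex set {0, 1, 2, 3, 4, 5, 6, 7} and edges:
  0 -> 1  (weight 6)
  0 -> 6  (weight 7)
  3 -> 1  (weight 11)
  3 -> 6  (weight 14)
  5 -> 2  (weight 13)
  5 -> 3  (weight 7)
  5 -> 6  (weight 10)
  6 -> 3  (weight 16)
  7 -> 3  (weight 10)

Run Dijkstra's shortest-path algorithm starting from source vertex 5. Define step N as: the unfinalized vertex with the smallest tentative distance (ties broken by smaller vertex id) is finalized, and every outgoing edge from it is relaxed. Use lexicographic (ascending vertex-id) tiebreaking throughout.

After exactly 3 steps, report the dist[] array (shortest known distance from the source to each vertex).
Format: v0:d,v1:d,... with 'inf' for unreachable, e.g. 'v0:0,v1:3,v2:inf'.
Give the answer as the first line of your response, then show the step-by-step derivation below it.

v0:inf,v1:18,v2:13,v3:7,v4:inf,v5:0,v6:10,v7:inf

step 1: dist = v0:inf,v1:inf,v2:13,v3:7,v4:inf,v5:0,v6:10,v7:inf
step 2: dist = v0:inf,v1:18,v2:13,v3:7,v4:inf,v5:0,v6:10,v7:inf
step 3: dist = v0:inf,v1:18,v2:13,v3:7,v4:inf,v5:0,v6:10,v7:inf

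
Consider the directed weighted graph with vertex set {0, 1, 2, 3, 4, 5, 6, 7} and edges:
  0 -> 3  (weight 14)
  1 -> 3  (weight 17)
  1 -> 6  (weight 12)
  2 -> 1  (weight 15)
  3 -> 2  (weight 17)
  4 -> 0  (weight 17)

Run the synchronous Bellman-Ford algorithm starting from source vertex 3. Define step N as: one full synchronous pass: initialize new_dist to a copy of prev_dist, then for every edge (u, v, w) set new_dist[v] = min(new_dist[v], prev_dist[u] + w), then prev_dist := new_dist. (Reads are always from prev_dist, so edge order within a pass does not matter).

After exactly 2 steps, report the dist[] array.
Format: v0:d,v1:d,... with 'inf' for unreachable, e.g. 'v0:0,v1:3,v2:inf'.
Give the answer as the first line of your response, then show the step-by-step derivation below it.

v0:inf,v1:32,v2:17,v3:0,v4:inf,v5:inf,v6:inf,v7:inf

step 1: dist = v0:inf,v1:inf,v2:17,v3:0,v4:inf,v5:inf,v6:inf,v7:inf
step 2: dist = v0:inf,v1:32,v2:17,v3:0,v4:inf,v5:inf,v6:inf,v7:inf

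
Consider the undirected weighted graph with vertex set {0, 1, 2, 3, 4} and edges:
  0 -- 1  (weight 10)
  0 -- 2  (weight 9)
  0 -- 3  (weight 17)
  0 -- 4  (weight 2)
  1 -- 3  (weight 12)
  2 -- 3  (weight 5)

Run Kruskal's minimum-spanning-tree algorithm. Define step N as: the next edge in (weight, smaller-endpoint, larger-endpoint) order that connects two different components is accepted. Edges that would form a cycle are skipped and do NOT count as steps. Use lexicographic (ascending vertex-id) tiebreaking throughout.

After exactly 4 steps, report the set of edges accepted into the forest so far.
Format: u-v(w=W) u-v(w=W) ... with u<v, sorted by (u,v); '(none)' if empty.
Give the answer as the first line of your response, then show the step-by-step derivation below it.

0-1(w=10) 0-2(w=9) 0-4(w=2) 2-3(w=5)

step 1: add edge 0-4 (w=2); MST = {0-4(w=2)}
step 2: add edge 2-3 (w=5); MST = {0-4(w=2) 2-3(w=5)}
step 3: add edge 0-2 (w=9); MST = {0-2(w=9) 0-4(w=2) 2-3(w=5)}
step 4: add edge 0-1 (w=10); MST = {0-1(w=10) 0-2(w=9) 0-4(w=2) 2-3(w=5)}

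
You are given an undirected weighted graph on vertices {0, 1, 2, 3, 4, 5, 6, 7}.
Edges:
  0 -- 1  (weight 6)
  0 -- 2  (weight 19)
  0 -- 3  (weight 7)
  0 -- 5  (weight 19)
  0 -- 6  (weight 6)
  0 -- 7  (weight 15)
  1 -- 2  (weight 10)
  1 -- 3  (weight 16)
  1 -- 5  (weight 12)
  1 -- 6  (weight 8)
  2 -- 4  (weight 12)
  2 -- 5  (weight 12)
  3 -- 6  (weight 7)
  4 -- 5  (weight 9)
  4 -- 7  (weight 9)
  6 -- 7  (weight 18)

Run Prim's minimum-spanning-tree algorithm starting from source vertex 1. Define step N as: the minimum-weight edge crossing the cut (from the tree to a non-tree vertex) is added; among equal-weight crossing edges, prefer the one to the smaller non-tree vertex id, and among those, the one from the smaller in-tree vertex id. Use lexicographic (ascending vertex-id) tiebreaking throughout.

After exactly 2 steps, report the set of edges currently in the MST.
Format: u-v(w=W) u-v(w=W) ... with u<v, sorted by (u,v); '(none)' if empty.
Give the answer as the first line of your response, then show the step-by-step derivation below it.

0-1(w=6) 0-6(w=6)

step 1: add edge 0-1 (w=6); MST = {0-1(w=6)}
step 2: add edge 0-6 (w=6); MST = {0-1(w=6) 0-6(w=6)}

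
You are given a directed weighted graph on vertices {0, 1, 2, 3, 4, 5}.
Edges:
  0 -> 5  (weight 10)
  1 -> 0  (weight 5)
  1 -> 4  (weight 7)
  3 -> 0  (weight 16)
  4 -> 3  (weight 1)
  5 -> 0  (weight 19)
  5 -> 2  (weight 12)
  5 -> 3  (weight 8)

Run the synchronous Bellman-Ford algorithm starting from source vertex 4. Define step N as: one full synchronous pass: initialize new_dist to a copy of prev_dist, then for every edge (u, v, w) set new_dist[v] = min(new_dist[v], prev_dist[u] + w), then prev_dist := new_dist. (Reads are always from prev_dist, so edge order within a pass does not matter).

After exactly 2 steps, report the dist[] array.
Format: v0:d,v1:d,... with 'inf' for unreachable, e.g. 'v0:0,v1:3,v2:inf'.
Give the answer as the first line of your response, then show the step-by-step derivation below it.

v0:17,v1:inf,v2:inf,v3:1,v4:0,v5:inf

step 1: dist = v0:inf,v1:inf,v2:inf,v3:1,v4:0,v5:inf
step 2: dist = v0:17,v1:inf,v2:inf,v3:1,v4:0,v5:inf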